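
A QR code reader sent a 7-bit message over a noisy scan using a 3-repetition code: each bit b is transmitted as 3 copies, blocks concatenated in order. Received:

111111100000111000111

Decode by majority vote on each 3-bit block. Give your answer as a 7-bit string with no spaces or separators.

1100101

Block 1 (111): 3 ones → 1
Block 2 (111): 3 ones → 1
Block 3 (100): 1 one → 0
Block 4 (000): 0 ones → 0
Block 5 (111): 3 ones → 1
Block 6 (000): 0 ones → 0
Block 7 (111): 3 ones → 1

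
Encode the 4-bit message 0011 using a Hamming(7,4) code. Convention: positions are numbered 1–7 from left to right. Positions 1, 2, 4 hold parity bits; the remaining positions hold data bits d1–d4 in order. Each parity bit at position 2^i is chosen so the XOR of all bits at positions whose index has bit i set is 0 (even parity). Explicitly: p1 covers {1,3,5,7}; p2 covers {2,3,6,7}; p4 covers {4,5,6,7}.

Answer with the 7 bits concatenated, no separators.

Place data at non-parity positions: p1 p2 0 p4 0 1 1
p1 (pos 1,3,5,7): XOR of data positions = 0⊕0⊕1 = 1
p2 (pos 2,3,6,7): XOR of data positions = 0⊕1⊕1 = 0
p4 (pos 4,5,6,7): XOR of data positions = 0⊕1⊕1 = 0
Codeword: 1000011

1000011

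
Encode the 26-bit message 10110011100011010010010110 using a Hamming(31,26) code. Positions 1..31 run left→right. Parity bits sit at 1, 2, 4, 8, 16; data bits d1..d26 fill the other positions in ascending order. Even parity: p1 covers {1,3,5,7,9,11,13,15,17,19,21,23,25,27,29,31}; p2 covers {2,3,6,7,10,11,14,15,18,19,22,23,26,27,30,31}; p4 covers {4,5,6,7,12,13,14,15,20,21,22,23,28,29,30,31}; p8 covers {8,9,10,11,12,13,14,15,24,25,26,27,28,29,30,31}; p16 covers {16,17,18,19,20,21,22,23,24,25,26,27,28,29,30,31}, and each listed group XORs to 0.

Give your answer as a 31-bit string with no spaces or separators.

0011011100111001011010010010110

Place data at non-parity positions: p1 p2 1 p4 0 1 1 p8 0 0 1 1 1 0 0 p16 0 1 1 0 1 0 0 1 0 0 1 0 1 1 0
p1 (pos 1,3,5,7,9,11,13,15,17,19,21,23,25,27,29,31): XOR of data positions = 1⊕0⊕1⊕0⊕1⊕1⊕0⊕0⊕1⊕1⊕0⊕0⊕1⊕1⊕0 = 0
p2 (pos 2,3,6,7,10,11,14,15,18,19,22,23,26,27,30,31): XOR of data positions = 1⊕1⊕1⊕0⊕1⊕0⊕0⊕1⊕1⊕0⊕0⊕0⊕1⊕1⊕0 = 0
p4 (pos 4,5,6,7,12,13,14,15,20,21,22,23,28,29,30,31): XOR of data positions = 0⊕1⊕1⊕1⊕1⊕0⊕0⊕0⊕1⊕0⊕0⊕0⊕1⊕1⊕0 = 1
p8 (pos 8,9,10,11,12,13,14,15,24,25,26,27,28,29,30,31): XOR of data positions = 0⊕0⊕1⊕1⊕1⊕0⊕0⊕1⊕0⊕0⊕1⊕0⊕1⊕1⊕0 = 1
p16 (pos 16,17,18,19,20,21,22,23,24,25,26,27,28,29,30,31): XOR of data positions = 0⊕1⊕1⊕0⊕1⊕0⊕0⊕1⊕0⊕0⊕1⊕0⊕1⊕1⊕0 = 1
Codeword: 0011011100111001011010010010110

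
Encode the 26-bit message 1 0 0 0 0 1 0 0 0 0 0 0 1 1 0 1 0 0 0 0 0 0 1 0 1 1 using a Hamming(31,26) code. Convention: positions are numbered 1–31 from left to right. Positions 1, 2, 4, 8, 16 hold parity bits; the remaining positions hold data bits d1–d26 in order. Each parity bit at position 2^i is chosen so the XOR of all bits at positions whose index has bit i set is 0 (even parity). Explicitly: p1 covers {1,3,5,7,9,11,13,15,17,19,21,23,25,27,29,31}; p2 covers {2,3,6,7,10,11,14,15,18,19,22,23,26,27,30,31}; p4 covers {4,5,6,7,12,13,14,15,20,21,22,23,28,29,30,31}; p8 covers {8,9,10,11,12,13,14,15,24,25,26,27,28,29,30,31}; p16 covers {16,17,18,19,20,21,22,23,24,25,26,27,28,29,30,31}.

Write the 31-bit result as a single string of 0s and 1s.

Place data at non-parity positions: p1 p2 1 p4 0 0 0 p8 0 1 0 0 0 0 0 p16 0 1 1 0 1 0 0 0 0 0 0 1 0 1 1
p1 (pos 1,3,5,7,9,11,13,15,17,19,21,23,25,27,29,31): XOR of data positions = 1⊕0⊕0⊕0⊕0⊕0⊕0⊕0⊕1⊕1⊕0⊕0⊕0⊕0⊕1 = 0
p2 (pos 2,3,6,7,10,11,14,15,18,19,22,23,26,27,30,31): XOR of data positions = 1⊕0⊕0⊕1⊕0⊕0⊕0⊕1⊕1⊕0⊕0⊕0⊕0⊕1⊕1 = 0
p4 (pos 4,5,6,7,12,13,14,15,20,21,22,23,28,29,30,31): XOR of data positions = 0⊕0⊕0⊕0⊕0⊕0⊕0⊕0⊕1⊕0⊕0⊕1⊕0⊕1⊕1 = 0
p8 (pos 8,9,10,11,12,13,14,15,24,25,26,27,28,29,30,31): XOR of data positions = 0⊕1⊕0⊕0⊕0⊕0⊕0⊕0⊕0⊕0⊕0⊕1⊕0⊕1⊕1 = 0
p16 (pos 16,17,18,19,20,21,22,23,24,25,26,27,28,29,30,31): XOR of data positions = 0⊕1⊕1⊕0⊕1⊕0⊕0⊕0⊕0⊕0⊕0⊕1⊕0⊕1⊕1 = 0
Codeword: 0010000001000000011010000001011

0010000001000000011010000001011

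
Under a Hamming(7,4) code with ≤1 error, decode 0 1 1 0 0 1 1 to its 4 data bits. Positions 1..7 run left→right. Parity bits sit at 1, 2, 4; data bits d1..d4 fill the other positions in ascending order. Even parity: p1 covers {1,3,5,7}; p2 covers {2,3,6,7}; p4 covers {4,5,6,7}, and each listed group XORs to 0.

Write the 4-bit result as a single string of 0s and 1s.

s1 (pos 1,3,5,7): 0⊕1⊕0⊕1 = 0
s2 (pos 2,3,6,7): 1⊕1⊕1⊕1 = 0
s4 (pos 4,5,6,7): 0⊕0⊕1⊕1 = 0
Syndrome s4…s1 = 000 → no error.
Read data bits from positions 3,5,6,7: 1011

1011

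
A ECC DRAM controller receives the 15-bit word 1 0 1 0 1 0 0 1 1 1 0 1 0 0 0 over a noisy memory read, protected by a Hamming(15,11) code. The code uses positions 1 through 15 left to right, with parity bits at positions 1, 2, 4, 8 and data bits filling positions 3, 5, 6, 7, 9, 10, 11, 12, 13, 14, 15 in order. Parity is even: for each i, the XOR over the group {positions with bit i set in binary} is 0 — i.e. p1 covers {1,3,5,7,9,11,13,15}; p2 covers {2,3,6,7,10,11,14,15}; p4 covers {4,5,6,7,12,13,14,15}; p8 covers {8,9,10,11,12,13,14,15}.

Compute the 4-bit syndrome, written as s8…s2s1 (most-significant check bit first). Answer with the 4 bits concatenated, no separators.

0000

s1 (pos 1,3,5,7,9,11,13,15): 1⊕1⊕1⊕0⊕1⊕0⊕0⊕0 = 0
s2 (pos 2,3,6,7,10,11,14,15): 0⊕1⊕0⊕0⊕1⊕0⊕0⊕0 = 0
s4 (pos 4,5,6,7,12,13,14,15): 0⊕1⊕0⊕0⊕1⊕0⊕0⊕0 = 0
s8 (pos 8,9,10,11,12,13,14,15): 1⊕1⊕1⊕0⊕1⊕0⊕0⊕0 = 0
Syndrome s8…s1 = 0000 → no error.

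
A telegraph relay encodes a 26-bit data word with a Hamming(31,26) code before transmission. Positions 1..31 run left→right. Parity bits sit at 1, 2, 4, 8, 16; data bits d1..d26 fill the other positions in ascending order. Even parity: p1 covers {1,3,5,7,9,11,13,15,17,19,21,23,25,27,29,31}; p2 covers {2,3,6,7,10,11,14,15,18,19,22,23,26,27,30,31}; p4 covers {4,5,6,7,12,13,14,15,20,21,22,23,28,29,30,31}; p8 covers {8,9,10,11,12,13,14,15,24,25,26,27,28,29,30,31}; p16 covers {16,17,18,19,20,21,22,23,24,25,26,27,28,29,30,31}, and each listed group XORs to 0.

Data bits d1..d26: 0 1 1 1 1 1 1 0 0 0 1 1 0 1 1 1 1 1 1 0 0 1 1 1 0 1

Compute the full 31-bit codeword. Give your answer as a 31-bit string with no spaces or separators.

0001111111100011101111110011101

Place data at non-parity positions: p1 p2 0 p4 1 1 1 p8 1 1 1 0 0 0 1 p16 1 0 1 1 1 1 1 1 0 0 1 1 1 0 1
p1 (pos 1,3,5,7,9,11,13,15,17,19,21,23,25,27,29,31): XOR of data positions = 0⊕1⊕1⊕1⊕1⊕0⊕1⊕1⊕1⊕1⊕1⊕0⊕1⊕1⊕1 = 0
p2 (pos 2,3,6,7,10,11,14,15,18,19,22,23,26,27,30,31): XOR of data positions = 0⊕1⊕1⊕1⊕1⊕0⊕1⊕0⊕1⊕1⊕1⊕0⊕1⊕0⊕1 = 0
p4 (pos 4,5,6,7,12,13,14,15,20,21,22,23,28,29,30,31): XOR of data positions = 1⊕1⊕1⊕0⊕0⊕0⊕1⊕1⊕1⊕1⊕1⊕1⊕1⊕0⊕1 = 1
p8 (pos 8,9,10,11,12,13,14,15,24,25,26,27,28,29,30,31): XOR of data positions = 1⊕1⊕1⊕0⊕0⊕0⊕1⊕1⊕0⊕0⊕1⊕1⊕1⊕0⊕1 = 1
p16 (pos 16,17,18,19,20,21,22,23,24,25,26,27,28,29,30,31): XOR of data positions = 1⊕0⊕1⊕1⊕1⊕1⊕1⊕1⊕0⊕0⊕1⊕1⊕1⊕0⊕1 = 1
Codeword: 0001111111100011101111110011101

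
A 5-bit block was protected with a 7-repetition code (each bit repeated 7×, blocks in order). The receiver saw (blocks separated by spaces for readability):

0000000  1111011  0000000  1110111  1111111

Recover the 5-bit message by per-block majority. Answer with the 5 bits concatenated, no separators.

Block 1 (0000000): 0 ones → 0
Block 2 (1111011): 6 ones → 1
Block 3 (0000000): 0 ones → 0
Block 4 (1110111): 6 ones → 1
Block 5 (1111111): 7 ones → 1

01011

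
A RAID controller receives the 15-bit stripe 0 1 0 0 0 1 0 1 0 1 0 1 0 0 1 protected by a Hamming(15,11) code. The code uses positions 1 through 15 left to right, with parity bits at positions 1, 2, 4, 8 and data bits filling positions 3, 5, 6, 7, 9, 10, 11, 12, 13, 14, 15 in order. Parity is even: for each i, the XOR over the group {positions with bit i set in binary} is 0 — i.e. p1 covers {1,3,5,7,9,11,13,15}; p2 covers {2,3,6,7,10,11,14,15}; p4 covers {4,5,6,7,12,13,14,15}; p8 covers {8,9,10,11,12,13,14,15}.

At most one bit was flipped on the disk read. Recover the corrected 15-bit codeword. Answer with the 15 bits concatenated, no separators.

010011010101001

s1 (pos 1,3,5,7,9,11,13,15): 0⊕0⊕0⊕0⊕0⊕0⊕0⊕1 = 1
s2 (pos 2,3,6,7,10,11,14,15): 1⊕0⊕1⊕0⊕1⊕0⊕0⊕1 = 0
s4 (pos 4,5,6,7,12,13,14,15): 0⊕0⊕1⊕0⊕1⊕0⊕0⊕1 = 1
s8 (pos 8,9,10,11,12,13,14,15): 1⊕0⊕1⊕0⊕1⊕0⊕0⊕1 = 0
Syndrome s8…s1 = 0101 → error at position 5.
Flip position 5: 010001010101001 → 010011010101001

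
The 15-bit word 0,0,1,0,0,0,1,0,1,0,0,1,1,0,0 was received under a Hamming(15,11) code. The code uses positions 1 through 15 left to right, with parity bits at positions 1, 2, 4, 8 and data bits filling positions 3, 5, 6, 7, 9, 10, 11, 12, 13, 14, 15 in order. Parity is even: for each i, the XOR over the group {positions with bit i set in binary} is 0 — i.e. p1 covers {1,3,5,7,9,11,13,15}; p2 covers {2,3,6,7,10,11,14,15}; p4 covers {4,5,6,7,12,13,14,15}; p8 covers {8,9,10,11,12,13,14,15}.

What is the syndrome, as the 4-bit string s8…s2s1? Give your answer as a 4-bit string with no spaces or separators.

s1 (pos 1,3,5,7,9,11,13,15): 0⊕1⊕0⊕1⊕1⊕0⊕1⊕0 = 0
s2 (pos 2,3,6,7,10,11,14,15): 0⊕1⊕0⊕1⊕0⊕0⊕0⊕0 = 0
s4 (pos 4,5,6,7,12,13,14,15): 0⊕0⊕0⊕1⊕1⊕1⊕0⊕0 = 1
s8 (pos 8,9,10,11,12,13,14,15): 0⊕1⊕0⊕0⊕1⊕1⊕0⊕0 = 1
Syndrome s8…s1 = 1100 → error at position 12.

1100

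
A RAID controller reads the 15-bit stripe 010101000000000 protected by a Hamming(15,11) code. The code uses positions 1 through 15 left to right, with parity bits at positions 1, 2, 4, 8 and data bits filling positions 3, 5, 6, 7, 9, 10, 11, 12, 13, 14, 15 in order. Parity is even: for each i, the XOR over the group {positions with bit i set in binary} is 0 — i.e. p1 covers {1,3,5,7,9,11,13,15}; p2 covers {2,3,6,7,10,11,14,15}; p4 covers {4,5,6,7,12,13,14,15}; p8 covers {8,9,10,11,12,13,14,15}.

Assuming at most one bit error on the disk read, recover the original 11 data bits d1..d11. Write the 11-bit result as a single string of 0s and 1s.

s1 (pos 1,3,5,7,9,11,13,15): 0⊕0⊕0⊕0⊕0⊕0⊕0⊕0 = 0
s2 (pos 2,3,6,7,10,11,14,15): 1⊕0⊕1⊕0⊕0⊕0⊕0⊕0 = 0
s4 (pos 4,5,6,7,12,13,14,15): 1⊕0⊕1⊕0⊕0⊕0⊕0⊕0 = 0
s8 (pos 8,9,10,11,12,13,14,15): 0⊕0⊕0⊕0⊕0⊕0⊕0⊕0 = 0
Syndrome s8…s1 = 0000 → no error.
Read data bits from positions 3,5,6,7,9,10,11,12,13,14,15: 00100000000

00100000000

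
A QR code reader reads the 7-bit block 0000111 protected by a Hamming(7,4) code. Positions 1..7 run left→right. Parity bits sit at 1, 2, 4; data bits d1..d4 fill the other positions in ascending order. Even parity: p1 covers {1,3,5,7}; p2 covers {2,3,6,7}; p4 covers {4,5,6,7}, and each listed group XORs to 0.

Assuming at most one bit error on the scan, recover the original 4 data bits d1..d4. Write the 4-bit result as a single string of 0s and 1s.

s1 (pos 1,3,5,7): 0⊕0⊕1⊕1 = 0
s2 (pos 2,3,6,7): 0⊕0⊕1⊕1 = 0
s4 (pos 4,5,6,7): 0⊕1⊕1⊕1 = 1
Syndrome s4…s1 = 100 → error at position 4.
Flip position 4: 0000111 → 0001111
Read data bits from positions 3,5,6,7: 0111

0111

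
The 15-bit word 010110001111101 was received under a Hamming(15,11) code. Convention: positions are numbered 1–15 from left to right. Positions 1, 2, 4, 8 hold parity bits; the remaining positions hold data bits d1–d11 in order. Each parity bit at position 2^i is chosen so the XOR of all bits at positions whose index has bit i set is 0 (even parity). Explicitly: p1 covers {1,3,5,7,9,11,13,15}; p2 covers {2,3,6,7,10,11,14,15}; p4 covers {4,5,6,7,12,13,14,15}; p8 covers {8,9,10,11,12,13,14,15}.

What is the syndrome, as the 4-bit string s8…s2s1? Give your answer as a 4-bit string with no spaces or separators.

s1 (pos 1,3,5,7,9,11,13,15): 0⊕0⊕1⊕0⊕1⊕1⊕1⊕1 = 1
s2 (pos 2,3,6,7,10,11,14,15): 1⊕0⊕0⊕0⊕1⊕1⊕0⊕1 = 0
s4 (pos 4,5,6,7,12,13,14,15): 1⊕1⊕0⊕0⊕1⊕1⊕0⊕1 = 1
s8 (pos 8,9,10,11,12,13,14,15): 0⊕1⊕1⊕1⊕1⊕1⊕0⊕1 = 0
Syndrome s8…s1 = 0101 → error at position 5.

0101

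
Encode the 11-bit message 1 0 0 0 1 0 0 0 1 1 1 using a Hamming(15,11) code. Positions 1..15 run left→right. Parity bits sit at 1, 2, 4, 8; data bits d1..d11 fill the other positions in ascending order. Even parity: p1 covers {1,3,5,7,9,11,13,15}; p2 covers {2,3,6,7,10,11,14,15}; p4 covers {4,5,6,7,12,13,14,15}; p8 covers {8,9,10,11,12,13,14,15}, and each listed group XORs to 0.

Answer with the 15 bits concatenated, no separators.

011100001000111

Place data at non-parity positions: p1 p2 1 p4 0 0 0 p8 1 0 0 0 1 1 1
p1 (pos 1,3,5,7,9,11,13,15): XOR of data positions = 1⊕0⊕0⊕1⊕0⊕1⊕1 = 0
p2 (pos 2,3,6,7,10,11,14,15): XOR of data positions = 1⊕0⊕0⊕0⊕0⊕1⊕1 = 1
p4 (pos 4,5,6,7,12,13,14,15): XOR of data positions = 0⊕0⊕0⊕0⊕1⊕1⊕1 = 1
p8 (pos 8,9,10,11,12,13,14,15): XOR of data positions = 1⊕0⊕0⊕0⊕1⊕1⊕1 = 0
Codeword: 011100001000111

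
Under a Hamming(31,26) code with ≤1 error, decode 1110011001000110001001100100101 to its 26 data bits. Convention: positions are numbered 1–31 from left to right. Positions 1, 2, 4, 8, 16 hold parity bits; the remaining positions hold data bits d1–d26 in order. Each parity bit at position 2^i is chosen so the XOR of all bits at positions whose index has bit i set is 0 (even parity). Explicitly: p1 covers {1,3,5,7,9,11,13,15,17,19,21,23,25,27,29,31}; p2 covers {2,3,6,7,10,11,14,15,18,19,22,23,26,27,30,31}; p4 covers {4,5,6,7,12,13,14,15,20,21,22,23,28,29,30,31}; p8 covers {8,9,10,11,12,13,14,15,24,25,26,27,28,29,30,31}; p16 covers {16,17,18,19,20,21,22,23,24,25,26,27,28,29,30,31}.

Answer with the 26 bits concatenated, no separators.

10110100011001001100100101

s1 (pos 1,3,5,7,9,11,13,15,17,19,21,23,25,27,29,31): 1⊕1⊕0⊕1⊕0⊕0⊕0⊕1⊕0⊕1⊕0⊕1⊕0⊕0⊕1⊕1 = 0
s2 (pos 2,3,6,7,10,11,14,15,18,19,22,23,26,27,30,31): 1⊕1⊕1⊕1⊕1⊕0⊕1⊕1⊕0⊕1⊕1⊕1⊕1⊕0⊕0⊕1 = 0
s4 (pos 4,5,6,7,12,13,14,15,20,21,22,23,28,29,30,31): 0⊕0⊕1⊕1⊕0⊕0⊕1⊕1⊕0⊕0⊕1⊕1⊕0⊕1⊕0⊕1 = 0
s8 (pos 8,9,10,11,12,13,14,15,24,25,26,27,28,29,30,31): 0⊕0⊕1⊕0⊕0⊕0⊕1⊕1⊕0⊕0⊕1⊕0⊕0⊕1⊕0⊕1 = 0
s16 (pos 16,17,18,19,20,21,22,23,24,25,26,27,28,29,30,31): 0⊕0⊕0⊕1⊕0⊕0⊕1⊕1⊕0⊕0⊕1⊕0⊕0⊕1⊕0⊕1 = 0
Syndrome s16…s1 = 00000 → no error.
Read data bits from positions 3,5,6,7,9,10,11,12,13,14,15,17,18,19,20,21,22,23,24,25,26,27,28,29,30,31: 10110100011001001100100101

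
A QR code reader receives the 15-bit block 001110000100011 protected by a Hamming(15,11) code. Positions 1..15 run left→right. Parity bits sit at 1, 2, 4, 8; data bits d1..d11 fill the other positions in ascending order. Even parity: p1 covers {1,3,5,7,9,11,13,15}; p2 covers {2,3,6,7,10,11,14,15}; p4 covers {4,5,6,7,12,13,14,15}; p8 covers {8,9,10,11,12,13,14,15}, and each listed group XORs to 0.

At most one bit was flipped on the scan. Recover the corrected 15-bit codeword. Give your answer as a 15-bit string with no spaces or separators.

001110001100011

s1 (pos 1,3,5,7,9,11,13,15): 0⊕1⊕1⊕0⊕0⊕0⊕0⊕1 = 1
s2 (pos 2,3,6,7,10,11,14,15): 0⊕1⊕0⊕0⊕1⊕0⊕1⊕1 = 0
s4 (pos 4,5,6,7,12,13,14,15): 1⊕1⊕0⊕0⊕0⊕0⊕1⊕1 = 0
s8 (pos 8,9,10,11,12,13,14,15): 0⊕0⊕1⊕0⊕0⊕0⊕1⊕1 = 1
Syndrome s8…s1 = 1001 → error at position 9.
Flip position 9: 001110000100011 → 001110001100011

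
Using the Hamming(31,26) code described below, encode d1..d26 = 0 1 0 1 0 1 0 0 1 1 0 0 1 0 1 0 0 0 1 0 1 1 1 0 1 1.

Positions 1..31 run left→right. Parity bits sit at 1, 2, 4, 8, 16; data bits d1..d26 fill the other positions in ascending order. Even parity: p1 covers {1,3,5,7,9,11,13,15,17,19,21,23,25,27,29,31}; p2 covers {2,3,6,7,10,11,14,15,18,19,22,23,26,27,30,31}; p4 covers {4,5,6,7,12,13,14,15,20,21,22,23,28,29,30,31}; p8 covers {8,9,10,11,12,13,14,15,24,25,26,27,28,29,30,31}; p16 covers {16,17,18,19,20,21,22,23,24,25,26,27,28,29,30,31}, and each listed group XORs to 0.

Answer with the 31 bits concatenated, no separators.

Place data at non-parity positions: p1 p2 0 p4 1 0 1 p8 0 1 0 0 1 1 0 p16 0 1 0 1 0 0 0 1 0 1 1 1 0 1 1
p1 (pos 1,3,5,7,9,11,13,15,17,19,21,23,25,27,29,31): XOR of data positions = 0⊕1⊕1⊕0⊕0⊕1⊕0⊕0⊕0⊕0⊕0⊕0⊕1⊕0⊕1 = 1
p2 (pos 2,3,6,7,10,11,14,15,18,19,22,23,26,27,30,31): XOR of data positions = 0⊕0⊕1⊕1⊕0⊕1⊕0⊕1⊕0⊕0⊕0⊕1⊕1⊕1⊕1 = 0
p4 (pos 4,5,6,7,12,13,14,15,20,21,22,23,28,29,30,31): XOR of data positions = 1⊕0⊕1⊕0⊕1⊕1⊕0⊕1⊕0⊕0⊕0⊕1⊕0⊕1⊕1 = 0
p8 (pos 8,9,10,11,12,13,14,15,24,25,26,27,28,29,30,31): XOR of data positions = 0⊕1⊕0⊕0⊕1⊕1⊕0⊕1⊕0⊕1⊕1⊕1⊕0⊕1⊕1 = 1
p16 (pos 16,17,18,19,20,21,22,23,24,25,26,27,28,29,30,31): XOR of data positions = 0⊕1⊕0⊕1⊕0⊕0⊕0⊕1⊕0⊕1⊕1⊕1⊕0⊕1⊕1 = 0
Codeword: 1000101101001100010100010111011

1000101101001100010100010111011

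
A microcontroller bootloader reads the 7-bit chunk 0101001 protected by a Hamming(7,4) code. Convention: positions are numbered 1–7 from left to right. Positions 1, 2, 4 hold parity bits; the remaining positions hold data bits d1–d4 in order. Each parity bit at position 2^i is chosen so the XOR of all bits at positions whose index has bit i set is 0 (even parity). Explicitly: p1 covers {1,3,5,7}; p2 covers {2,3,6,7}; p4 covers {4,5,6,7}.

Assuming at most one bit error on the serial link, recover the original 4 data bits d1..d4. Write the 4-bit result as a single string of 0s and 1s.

0001

s1 (pos 1,3,5,7): 0⊕0⊕0⊕1 = 1
s2 (pos 2,3,6,7): 1⊕0⊕0⊕1 = 0
s4 (pos 4,5,6,7): 1⊕0⊕0⊕1 = 0
Syndrome s4…s1 = 001 → error at position 1.
Flip position 1: 0101001 → 1101001
Read data bits from positions 3,5,6,7: 0001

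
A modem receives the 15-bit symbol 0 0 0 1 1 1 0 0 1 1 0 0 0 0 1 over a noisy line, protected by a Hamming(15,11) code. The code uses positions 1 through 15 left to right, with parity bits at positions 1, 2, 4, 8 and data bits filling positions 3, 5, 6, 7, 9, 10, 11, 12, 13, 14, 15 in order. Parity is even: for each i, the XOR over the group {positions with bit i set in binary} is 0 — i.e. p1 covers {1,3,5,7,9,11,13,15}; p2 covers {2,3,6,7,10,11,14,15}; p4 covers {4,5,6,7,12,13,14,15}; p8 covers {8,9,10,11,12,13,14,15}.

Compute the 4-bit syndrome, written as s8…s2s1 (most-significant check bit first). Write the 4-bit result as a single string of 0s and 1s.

s1 (pos 1,3,5,7,9,11,13,15): 0⊕0⊕1⊕0⊕1⊕0⊕0⊕1 = 1
s2 (pos 2,3,6,7,10,11,14,15): 0⊕0⊕1⊕0⊕1⊕0⊕0⊕1 = 1
s4 (pos 4,5,6,7,12,13,14,15): 1⊕1⊕1⊕0⊕0⊕0⊕0⊕1 = 0
s8 (pos 8,9,10,11,12,13,14,15): 0⊕1⊕1⊕0⊕0⊕0⊕0⊕1 = 1
Syndrome s8…s1 = 1011 → error at position 11.

1011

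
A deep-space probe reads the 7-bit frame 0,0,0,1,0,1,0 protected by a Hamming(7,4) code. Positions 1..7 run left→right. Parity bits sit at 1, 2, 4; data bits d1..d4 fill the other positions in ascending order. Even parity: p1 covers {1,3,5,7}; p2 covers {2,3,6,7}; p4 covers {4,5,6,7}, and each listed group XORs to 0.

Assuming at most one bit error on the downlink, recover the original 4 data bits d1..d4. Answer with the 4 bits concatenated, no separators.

0010

s1 (pos 1,3,5,7): 0⊕0⊕0⊕0 = 0
s2 (pos 2,3,6,7): 0⊕0⊕1⊕0 = 1
s4 (pos 4,5,6,7): 1⊕0⊕1⊕0 = 0
Syndrome s4…s1 = 010 → error at position 2.
Flip position 2: 0001010 → 0101010
Read data bits from positions 3,5,6,7: 0010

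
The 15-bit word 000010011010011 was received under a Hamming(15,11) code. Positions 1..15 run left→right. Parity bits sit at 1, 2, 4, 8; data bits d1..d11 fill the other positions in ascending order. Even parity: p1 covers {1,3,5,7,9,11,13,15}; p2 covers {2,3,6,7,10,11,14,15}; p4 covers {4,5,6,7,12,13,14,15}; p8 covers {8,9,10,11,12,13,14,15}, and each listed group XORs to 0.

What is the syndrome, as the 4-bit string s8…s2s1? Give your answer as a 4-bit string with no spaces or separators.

1110

s1 (pos 1,3,5,7,9,11,13,15): 0⊕0⊕1⊕0⊕1⊕1⊕0⊕1 = 0
s2 (pos 2,3,6,7,10,11,14,15): 0⊕0⊕0⊕0⊕0⊕1⊕1⊕1 = 1
s4 (pos 4,5,6,7,12,13,14,15): 0⊕1⊕0⊕0⊕0⊕0⊕1⊕1 = 1
s8 (pos 8,9,10,11,12,13,14,15): 1⊕1⊕0⊕1⊕0⊕0⊕1⊕1 = 1
Syndrome s8…s1 = 1110 → error at position 14.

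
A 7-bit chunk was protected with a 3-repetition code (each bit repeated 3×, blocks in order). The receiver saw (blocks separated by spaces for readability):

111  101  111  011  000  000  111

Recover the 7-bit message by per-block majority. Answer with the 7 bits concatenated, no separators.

Block 1 (111): 3 ones → 1
Block 2 (101): 2 ones → 1
Block 3 (111): 3 ones → 1
Block 4 (011): 2 ones → 1
Block 5 (000): 0 ones → 0
Block 6 (000): 0 ones → 0
Block 7 (111): 3 ones → 1

1111001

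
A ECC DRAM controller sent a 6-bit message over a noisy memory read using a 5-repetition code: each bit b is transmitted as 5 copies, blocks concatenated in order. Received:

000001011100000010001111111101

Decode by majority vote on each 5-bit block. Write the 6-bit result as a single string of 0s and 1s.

010011

Block 1 (00000): 0 ones → 0
Block 2 (10111): 4 ones → 1
Block 3 (00000): 0 ones → 0
Block 4 (01000): 1 one → 0
Block 5 (11111): 5 ones → 1
Block 6 (11101): 4 ones → 1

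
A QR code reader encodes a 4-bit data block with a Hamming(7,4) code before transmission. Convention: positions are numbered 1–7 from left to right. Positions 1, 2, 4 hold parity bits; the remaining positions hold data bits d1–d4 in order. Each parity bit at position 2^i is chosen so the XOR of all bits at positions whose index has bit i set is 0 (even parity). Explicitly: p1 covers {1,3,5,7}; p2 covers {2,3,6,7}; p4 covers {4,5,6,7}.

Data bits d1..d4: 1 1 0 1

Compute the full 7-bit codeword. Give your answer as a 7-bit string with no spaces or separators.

Place data at non-parity positions: p1 p2 1 p4 1 0 1
p1 (pos 1,3,5,7): XOR of data positions = 1⊕1⊕1 = 1
p2 (pos 2,3,6,7): XOR of data positions = 1⊕0⊕1 = 0
p4 (pos 4,5,6,7): XOR of data positions = 1⊕0⊕1 = 0
Codeword: 1010101

1010101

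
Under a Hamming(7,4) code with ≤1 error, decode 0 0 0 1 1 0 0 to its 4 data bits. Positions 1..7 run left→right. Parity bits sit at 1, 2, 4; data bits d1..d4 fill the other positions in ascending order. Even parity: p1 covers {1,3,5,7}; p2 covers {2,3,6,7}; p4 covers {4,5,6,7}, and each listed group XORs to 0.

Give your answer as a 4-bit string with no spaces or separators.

s1 (pos 1,3,5,7): 0⊕0⊕1⊕0 = 1
s2 (pos 2,3,6,7): 0⊕0⊕0⊕0 = 0
s4 (pos 4,5,6,7): 1⊕1⊕0⊕0 = 0
Syndrome s4…s1 = 001 → error at position 1.
Flip position 1: 0001100 → 1001100
Read data bits from positions 3,5,6,7: 0100

0100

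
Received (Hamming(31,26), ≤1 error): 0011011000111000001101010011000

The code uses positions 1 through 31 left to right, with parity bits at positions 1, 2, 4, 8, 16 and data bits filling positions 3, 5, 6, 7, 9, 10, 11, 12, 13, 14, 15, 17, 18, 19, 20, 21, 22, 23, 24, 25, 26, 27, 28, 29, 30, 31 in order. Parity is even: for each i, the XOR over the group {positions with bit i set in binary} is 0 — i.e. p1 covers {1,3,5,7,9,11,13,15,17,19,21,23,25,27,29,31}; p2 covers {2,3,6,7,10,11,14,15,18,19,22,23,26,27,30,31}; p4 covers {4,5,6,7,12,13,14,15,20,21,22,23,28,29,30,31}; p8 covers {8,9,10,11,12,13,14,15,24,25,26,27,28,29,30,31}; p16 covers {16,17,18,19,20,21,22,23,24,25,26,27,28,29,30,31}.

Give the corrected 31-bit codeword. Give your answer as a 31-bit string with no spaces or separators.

0111011000111000001101010011000

s1 (pos 1,3,5,7,9,11,13,15,17,19,21,23,25,27,29,31): 0⊕1⊕0⊕1⊕0⊕1⊕1⊕0⊕0⊕1⊕0⊕0⊕0⊕1⊕0⊕0 = 0
s2 (pos 2,3,6,7,10,11,14,15,18,19,22,23,26,27,30,31): 0⊕1⊕1⊕1⊕0⊕1⊕0⊕0⊕0⊕1⊕1⊕0⊕0⊕1⊕0⊕0 = 1
s4 (pos 4,5,6,7,12,13,14,15,20,21,22,23,28,29,30,31): 1⊕0⊕1⊕1⊕1⊕1⊕0⊕0⊕1⊕0⊕1⊕0⊕1⊕0⊕0⊕0 = 0
s8 (pos 8,9,10,11,12,13,14,15,24,25,26,27,28,29,30,31): 0⊕0⊕0⊕1⊕1⊕1⊕0⊕0⊕1⊕0⊕0⊕1⊕1⊕0⊕0⊕0 = 0
s16 (pos 16,17,18,19,20,21,22,23,24,25,26,27,28,29,30,31): 0⊕0⊕0⊕1⊕1⊕0⊕1⊕0⊕1⊕0⊕0⊕1⊕1⊕0⊕0⊕0 = 0
Syndrome s16…s1 = 00010 → error at position 2.
Flip position 2: 0011011000111000001101010011000 → 0111011000111000001101010011000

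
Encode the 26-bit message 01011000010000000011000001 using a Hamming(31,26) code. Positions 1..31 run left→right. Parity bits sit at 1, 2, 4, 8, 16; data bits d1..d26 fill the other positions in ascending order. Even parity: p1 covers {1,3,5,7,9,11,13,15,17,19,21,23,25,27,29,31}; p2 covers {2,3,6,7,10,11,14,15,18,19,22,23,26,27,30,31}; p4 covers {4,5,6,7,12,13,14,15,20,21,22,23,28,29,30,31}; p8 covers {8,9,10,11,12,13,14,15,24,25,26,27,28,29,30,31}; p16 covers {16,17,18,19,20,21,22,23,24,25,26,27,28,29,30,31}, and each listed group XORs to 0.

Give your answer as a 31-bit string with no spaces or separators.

1100101110000101000000011000001

Place data at non-parity positions: p1 p2 0 p4 1 0 1 p8 1 0 0 0 0 1 0 p16 0 0 0 0 0 0 0 1 1 0 0 0 0 0 1
p1 (pos 1,3,5,7,9,11,13,15,17,19,21,23,25,27,29,31): XOR of data positions = 0⊕1⊕1⊕1⊕0⊕0⊕0⊕0⊕0⊕0⊕0⊕1⊕0⊕0⊕1 = 1
p2 (pos 2,3,6,7,10,11,14,15,18,19,22,23,26,27,30,31): XOR of data positions = 0⊕0⊕1⊕0⊕0⊕1⊕0⊕0⊕0⊕0⊕0⊕0⊕0⊕0⊕1 = 1
p4 (pos 4,5,6,7,12,13,14,15,20,21,22,23,28,29,30,31): XOR of data positions = 1⊕0⊕1⊕0⊕0⊕1⊕0⊕0⊕0⊕0⊕0⊕0⊕0⊕0⊕1 = 0
p8 (pos 8,9,10,11,12,13,14,15,24,25,26,27,28,29,30,31): XOR of data positions = 1⊕0⊕0⊕0⊕0⊕1⊕0⊕1⊕1⊕0⊕0⊕0⊕0⊕0⊕1 = 1
p16 (pos 16,17,18,19,20,21,22,23,24,25,26,27,28,29,30,31): XOR of data positions = 0⊕0⊕0⊕0⊕0⊕0⊕0⊕1⊕1⊕0⊕0⊕0⊕0⊕0⊕1 = 1
Codeword: 1100101110000101000000011000001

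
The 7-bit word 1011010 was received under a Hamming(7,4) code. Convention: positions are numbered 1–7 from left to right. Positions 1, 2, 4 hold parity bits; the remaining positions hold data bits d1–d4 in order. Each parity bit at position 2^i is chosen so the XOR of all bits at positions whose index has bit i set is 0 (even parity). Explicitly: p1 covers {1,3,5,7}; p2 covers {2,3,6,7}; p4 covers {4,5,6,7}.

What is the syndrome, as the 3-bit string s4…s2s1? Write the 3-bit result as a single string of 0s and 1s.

000

s1 (pos 1,3,5,7): 1⊕1⊕0⊕0 = 0
s2 (pos 2,3,6,7): 0⊕1⊕1⊕0 = 0
s4 (pos 4,5,6,7): 1⊕0⊕1⊕0 = 0
Syndrome s4…s1 = 000 → no error.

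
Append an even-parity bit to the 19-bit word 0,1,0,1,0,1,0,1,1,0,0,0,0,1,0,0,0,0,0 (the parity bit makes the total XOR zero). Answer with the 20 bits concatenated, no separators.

XOR of the 19 data bits: 0⊕1⊕0⊕1⊕0⊕1⊕0⊕1⊕1⊕0⊕0⊕0⊕0⊕1⊕0⊕0⊕0⊕0⊕0 = 0
Parity bit = 0 (so all 20 bits XOR to 0).

01010101100001000000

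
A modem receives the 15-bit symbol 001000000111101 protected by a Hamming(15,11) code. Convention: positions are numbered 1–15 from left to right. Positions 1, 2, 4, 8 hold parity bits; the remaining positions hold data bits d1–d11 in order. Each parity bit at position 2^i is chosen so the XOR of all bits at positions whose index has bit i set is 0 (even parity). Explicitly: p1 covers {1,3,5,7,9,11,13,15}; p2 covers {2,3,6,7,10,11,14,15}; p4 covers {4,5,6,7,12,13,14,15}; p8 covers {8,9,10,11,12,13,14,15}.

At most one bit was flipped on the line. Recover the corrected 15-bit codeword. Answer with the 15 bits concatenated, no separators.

s1 (pos 1,3,5,7,9,11,13,15): 0⊕1⊕0⊕0⊕0⊕1⊕1⊕1 = 0
s2 (pos 2,3,6,7,10,11,14,15): 0⊕1⊕0⊕0⊕1⊕1⊕0⊕1 = 0
s4 (pos 4,5,6,7,12,13,14,15): 0⊕0⊕0⊕0⊕1⊕1⊕0⊕1 = 1
s8 (pos 8,9,10,11,12,13,14,15): 0⊕0⊕1⊕1⊕1⊕1⊕0⊕1 = 1
Syndrome s8…s1 = 1100 → error at position 12.
Flip position 12: 001000000111101 → 001000000110101

001000000110101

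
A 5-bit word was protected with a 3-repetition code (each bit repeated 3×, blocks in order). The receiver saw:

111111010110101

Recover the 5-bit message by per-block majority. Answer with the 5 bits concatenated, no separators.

11011

Block 1 (111): 3 ones → 1
Block 2 (111): 3 ones → 1
Block 3 (010): 1 one → 0
Block 4 (110): 2 ones → 1
Block 5 (101): 2 ones → 1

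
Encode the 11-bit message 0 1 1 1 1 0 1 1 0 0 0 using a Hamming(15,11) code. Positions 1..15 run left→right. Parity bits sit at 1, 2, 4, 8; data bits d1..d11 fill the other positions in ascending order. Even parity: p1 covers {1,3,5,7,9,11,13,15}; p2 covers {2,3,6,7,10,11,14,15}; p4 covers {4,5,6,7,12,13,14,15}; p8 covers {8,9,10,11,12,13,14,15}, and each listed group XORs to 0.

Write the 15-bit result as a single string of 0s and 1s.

Place data at non-parity positions: p1 p2 0 p4 1 1 1 p8 1 0 1 1 0 0 0
p1 (pos 1,3,5,7,9,11,13,15): XOR of data positions = 0⊕1⊕1⊕1⊕1⊕0⊕0 = 0
p2 (pos 2,3,6,7,10,11,14,15): XOR of data positions = 0⊕1⊕1⊕0⊕1⊕0⊕0 = 1
p4 (pos 4,5,6,7,12,13,14,15): XOR of data positions = 1⊕1⊕1⊕1⊕0⊕0⊕0 = 0
p8 (pos 8,9,10,11,12,13,14,15): XOR of data positions = 1⊕0⊕1⊕1⊕0⊕0⊕0 = 1
Codeword: 010011111011000

010011111011000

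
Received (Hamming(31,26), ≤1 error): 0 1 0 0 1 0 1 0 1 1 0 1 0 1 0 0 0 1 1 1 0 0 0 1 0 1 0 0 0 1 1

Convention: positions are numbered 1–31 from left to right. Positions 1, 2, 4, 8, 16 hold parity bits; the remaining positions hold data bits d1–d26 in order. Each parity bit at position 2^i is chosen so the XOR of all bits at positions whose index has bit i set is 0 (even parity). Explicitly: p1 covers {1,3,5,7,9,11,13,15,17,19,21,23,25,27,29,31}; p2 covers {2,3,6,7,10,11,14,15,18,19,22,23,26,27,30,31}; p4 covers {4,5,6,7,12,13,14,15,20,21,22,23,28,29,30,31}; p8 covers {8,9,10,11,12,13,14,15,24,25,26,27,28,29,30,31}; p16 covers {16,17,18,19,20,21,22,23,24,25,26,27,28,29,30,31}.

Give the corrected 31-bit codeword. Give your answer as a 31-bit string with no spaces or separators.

s1 (pos 1,3,5,7,9,11,13,15,17,19,21,23,25,27,29,31): 0⊕0⊕1⊕1⊕1⊕0⊕0⊕0⊕0⊕1⊕0⊕0⊕0⊕0⊕0⊕1 = 1
s2 (pos 2,3,6,7,10,11,14,15,18,19,22,23,26,27,30,31): 1⊕0⊕0⊕1⊕1⊕0⊕1⊕0⊕1⊕1⊕0⊕0⊕1⊕0⊕1⊕1 = 1
s4 (pos 4,5,6,7,12,13,14,15,20,21,22,23,28,29,30,31): 0⊕1⊕0⊕1⊕1⊕0⊕1⊕0⊕1⊕0⊕0⊕0⊕0⊕0⊕1⊕1 = 1
s8 (pos 8,9,10,11,12,13,14,15,24,25,26,27,28,29,30,31): 0⊕1⊕1⊕0⊕1⊕0⊕1⊕0⊕1⊕0⊕1⊕0⊕0⊕0⊕1⊕1 = 0
s16 (pos 16,17,18,19,20,21,22,23,24,25,26,27,28,29,30,31): 0⊕0⊕1⊕1⊕1⊕0⊕0⊕0⊕1⊕0⊕1⊕0⊕0⊕0⊕1⊕1 = 1
Syndrome s16…s1 = 10111 → error at position 23.
Flip position 23: 0100101011010100011100010100011 → 0100101011010100011100110100011

0100101011010100011100110100011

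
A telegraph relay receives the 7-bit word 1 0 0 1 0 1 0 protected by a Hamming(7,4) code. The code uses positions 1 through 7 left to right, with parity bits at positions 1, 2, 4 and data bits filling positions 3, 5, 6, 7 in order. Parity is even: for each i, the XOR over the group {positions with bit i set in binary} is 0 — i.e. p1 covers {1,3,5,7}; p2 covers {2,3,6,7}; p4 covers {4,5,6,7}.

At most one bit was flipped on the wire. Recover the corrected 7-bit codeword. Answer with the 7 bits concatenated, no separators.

1011010

s1 (pos 1,3,5,7): 1⊕0⊕0⊕0 = 1
s2 (pos 2,3,6,7): 0⊕0⊕1⊕0 = 1
s4 (pos 4,5,6,7): 1⊕0⊕1⊕0 = 0
Syndrome s4…s1 = 011 → error at position 3.
Flip position 3: 1001010 → 1011010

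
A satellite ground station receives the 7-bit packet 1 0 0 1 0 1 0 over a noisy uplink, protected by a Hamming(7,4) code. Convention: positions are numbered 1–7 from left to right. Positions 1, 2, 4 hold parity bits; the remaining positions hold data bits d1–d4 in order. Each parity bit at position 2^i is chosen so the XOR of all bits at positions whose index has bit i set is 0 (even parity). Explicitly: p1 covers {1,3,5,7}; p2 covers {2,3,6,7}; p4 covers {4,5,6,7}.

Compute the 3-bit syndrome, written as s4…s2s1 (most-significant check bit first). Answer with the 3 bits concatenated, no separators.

011

s1 (pos 1,3,5,7): 1⊕0⊕0⊕0 = 1
s2 (pos 2,3,6,7): 0⊕0⊕1⊕0 = 1
s4 (pos 4,5,6,7): 1⊕0⊕1⊕0 = 0
Syndrome s4…s1 = 011 → error at position 3.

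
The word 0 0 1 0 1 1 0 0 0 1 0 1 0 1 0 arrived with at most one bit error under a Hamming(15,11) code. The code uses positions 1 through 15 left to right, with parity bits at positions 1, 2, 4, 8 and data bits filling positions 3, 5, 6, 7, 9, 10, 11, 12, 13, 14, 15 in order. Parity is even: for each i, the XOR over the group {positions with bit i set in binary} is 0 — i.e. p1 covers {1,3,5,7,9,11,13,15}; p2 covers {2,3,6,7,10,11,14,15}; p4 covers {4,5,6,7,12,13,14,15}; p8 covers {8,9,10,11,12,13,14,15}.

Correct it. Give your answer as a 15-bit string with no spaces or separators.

001011010101010

s1 (pos 1,3,5,7,9,11,13,15): 0⊕1⊕1⊕0⊕0⊕0⊕0⊕0 = 0
s2 (pos 2,3,6,7,10,11,14,15): 0⊕1⊕1⊕0⊕1⊕0⊕1⊕0 = 0
s4 (pos 4,5,6,7,12,13,14,15): 0⊕1⊕1⊕0⊕1⊕0⊕1⊕0 = 0
s8 (pos 8,9,10,11,12,13,14,15): 0⊕0⊕1⊕0⊕1⊕0⊕1⊕0 = 1
Syndrome s8…s1 = 1000 → error at position 8.
Flip position 8: 001011000101010 → 001011010101010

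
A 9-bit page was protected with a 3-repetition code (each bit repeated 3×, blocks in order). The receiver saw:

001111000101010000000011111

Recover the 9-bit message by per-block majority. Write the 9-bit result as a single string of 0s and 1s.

010100011

Block 1 (001): 1 one → 0
Block 2 (111): 3 ones → 1
Block 3 (000): 0 ones → 0
Block 4 (101): 2 ones → 1
Block 5 (010): 1 one → 0
Block 6 (000): 0 ones → 0
Block 7 (000): 0 ones → 0
Block 8 (011): 2 ones → 1
Block 9 (111): 3 ones → 1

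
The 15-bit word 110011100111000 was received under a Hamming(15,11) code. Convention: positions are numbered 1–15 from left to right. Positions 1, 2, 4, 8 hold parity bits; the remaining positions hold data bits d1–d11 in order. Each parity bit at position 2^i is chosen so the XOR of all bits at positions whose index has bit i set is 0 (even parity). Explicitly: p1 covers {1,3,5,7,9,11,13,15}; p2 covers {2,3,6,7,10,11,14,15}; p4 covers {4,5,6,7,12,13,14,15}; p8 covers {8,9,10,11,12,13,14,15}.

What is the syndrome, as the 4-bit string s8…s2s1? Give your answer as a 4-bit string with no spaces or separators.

1010

s1 (pos 1,3,5,7,9,11,13,15): 1⊕0⊕1⊕1⊕0⊕1⊕0⊕0 = 0
s2 (pos 2,3,6,7,10,11,14,15): 1⊕0⊕1⊕1⊕1⊕1⊕0⊕0 = 1
s4 (pos 4,5,6,7,12,13,14,15): 0⊕1⊕1⊕1⊕1⊕0⊕0⊕0 = 0
s8 (pos 8,9,10,11,12,13,14,15): 0⊕0⊕1⊕1⊕1⊕0⊕0⊕0 = 1
Syndrome s8…s1 = 1010 → error at position 10.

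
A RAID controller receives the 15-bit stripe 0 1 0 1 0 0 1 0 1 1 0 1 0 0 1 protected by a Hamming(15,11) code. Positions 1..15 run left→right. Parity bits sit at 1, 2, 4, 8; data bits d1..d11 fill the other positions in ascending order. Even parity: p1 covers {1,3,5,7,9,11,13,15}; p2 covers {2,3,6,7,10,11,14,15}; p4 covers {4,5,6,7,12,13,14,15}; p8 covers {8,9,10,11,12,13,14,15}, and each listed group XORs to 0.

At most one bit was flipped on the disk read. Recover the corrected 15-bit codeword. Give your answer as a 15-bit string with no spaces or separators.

s1 (pos 1,3,5,7,9,11,13,15): 0⊕0⊕0⊕1⊕1⊕0⊕0⊕1 = 1
s2 (pos 2,3,6,7,10,11,14,15): 1⊕0⊕0⊕1⊕1⊕0⊕0⊕1 = 0
s4 (pos 4,5,6,7,12,13,14,15): 1⊕0⊕0⊕1⊕1⊕0⊕0⊕1 = 0
s8 (pos 8,9,10,11,12,13,14,15): 0⊕1⊕1⊕0⊕1⊕0⊕0⊕1 = 0
Syndrome s8…s1 = 0001 → error at position 1.
Flip position 1: 010100101101001 → 110100101101001

110100101101001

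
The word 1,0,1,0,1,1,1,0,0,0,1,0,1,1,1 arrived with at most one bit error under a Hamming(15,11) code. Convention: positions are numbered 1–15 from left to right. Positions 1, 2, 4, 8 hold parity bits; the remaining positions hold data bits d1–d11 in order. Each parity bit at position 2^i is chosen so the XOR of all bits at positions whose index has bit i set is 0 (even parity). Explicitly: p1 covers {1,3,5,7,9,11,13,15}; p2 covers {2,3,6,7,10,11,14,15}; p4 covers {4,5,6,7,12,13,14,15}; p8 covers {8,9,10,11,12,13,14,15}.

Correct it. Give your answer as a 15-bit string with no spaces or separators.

001011100010111

s1 (pos 1,3,5,7,9,11,13,15): 1⊕1⊕1⊕1⊕0⊕1⊕1⊕1 = 1
s2 (pos 2,3,6,7,10,11,14,15): 0⊕1⊕1⊕1⊕0⊕1⊕1⊕1 = 0
s4 (pos 4,5,6,7,12,13,14,15): 0⊕1⊕1⊕1⊕0⊕1⊕1⊕1 = 0
s8 (pos 8,9,10,11,12,13,14,15): 0⊕0⊕0⊕1⊕0⊕1⊕1⊕1 = 0
Syndrome s8…s1 = 0001 → error at position 1.
Flip position 1: 101011100010111 → 001011100010111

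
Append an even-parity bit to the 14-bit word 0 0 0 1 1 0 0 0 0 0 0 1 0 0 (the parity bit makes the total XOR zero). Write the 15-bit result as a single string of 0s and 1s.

000110000001001

XOR of the 14 data bits: 0⊕0⊕0⊕1⊕1⊕0⊕0⊕0⊕0⊕0⊕0⊕1⊕0⊕0 = 1
Parity bit = 1 (so all 15 bits XOR to 0).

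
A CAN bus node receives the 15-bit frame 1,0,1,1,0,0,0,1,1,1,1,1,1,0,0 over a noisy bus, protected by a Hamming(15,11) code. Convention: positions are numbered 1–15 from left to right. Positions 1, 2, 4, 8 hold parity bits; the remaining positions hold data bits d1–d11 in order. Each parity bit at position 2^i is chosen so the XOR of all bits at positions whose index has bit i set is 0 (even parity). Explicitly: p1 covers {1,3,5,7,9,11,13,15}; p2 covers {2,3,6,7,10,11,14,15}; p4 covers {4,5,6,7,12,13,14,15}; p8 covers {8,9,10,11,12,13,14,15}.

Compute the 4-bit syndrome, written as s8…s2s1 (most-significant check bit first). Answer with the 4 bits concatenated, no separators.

0111

s1 (pos 1,3,5,7,9,11,13,15): 1⊕1⊕0⊕0⊕1⊕1⊕1⊕0 = 1
s2 (pos 2,3,6,7,10,11,14,15): 0⊕1⊕0⊕0⊕1⊕1⊕0⊕0 = 1
s4 (pos 4,5,6,7,12,13,14,15): 1⊕0⊕0⊕0⊕1⊕1⊕0⊕0 = 1
s8 (pos 8,9,10,11,12,13,14,15): 1⊕1⊕1⊕1⊕1⊕1⊕0⊕0 = 0
Syndrome s8…s1 = 0111 → error at position 7.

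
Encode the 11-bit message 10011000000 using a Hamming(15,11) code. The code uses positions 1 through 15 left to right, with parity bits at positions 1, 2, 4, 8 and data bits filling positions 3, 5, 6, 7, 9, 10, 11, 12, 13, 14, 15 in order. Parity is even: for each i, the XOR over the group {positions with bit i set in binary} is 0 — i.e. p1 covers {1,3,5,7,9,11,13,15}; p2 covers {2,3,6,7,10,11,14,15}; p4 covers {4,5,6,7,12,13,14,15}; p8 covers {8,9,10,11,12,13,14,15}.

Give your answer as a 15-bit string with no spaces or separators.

Place data at non-parity positions: p1 p2 1 p4 0 0 1 p8 1 0 0 0 0 0 0
p1 (pos 1,3,5,7,9,11,13,15): XOR of data positions = 1⊕0⊕1⊕1⊕0⊕0⊕0 = 1
p2 (pos 2,3,6,7,10,11,14,15): XOR of data positions = 1⊕0⊕1⊕0⊕0⊕0⊕0 = 0
p4 (pos 4,5,6,7,12,13,14,15): XOR of data positions = 0⊕0⊕1⊕0⊕0⊕0⊕0 = 1
p8 (pos 8,9,10,11,12,13,14,15): XOR of data positions = 1⊕0⊕0⊕0⊕0⊕0⊕0 = 1
Codeword: 101100111000000

101100111000000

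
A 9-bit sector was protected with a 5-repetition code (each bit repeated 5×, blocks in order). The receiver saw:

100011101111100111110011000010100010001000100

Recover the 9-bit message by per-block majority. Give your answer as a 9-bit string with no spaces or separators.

011100000

Block 1 (10001): 2 ones → 0
Block 2 (11011): 4 ones → 1
Block 3 (11100): 3 ones → 1
Block 4 (11111): 5 ones → 1
Block 5 (00110): 2 ones → 0
Block 6 (00010): 1 one → 0
Block 7 (10001): 2 ones → 0
Block 8 (00010): 1 one → 0
Block 9 (00100): 1 one → 0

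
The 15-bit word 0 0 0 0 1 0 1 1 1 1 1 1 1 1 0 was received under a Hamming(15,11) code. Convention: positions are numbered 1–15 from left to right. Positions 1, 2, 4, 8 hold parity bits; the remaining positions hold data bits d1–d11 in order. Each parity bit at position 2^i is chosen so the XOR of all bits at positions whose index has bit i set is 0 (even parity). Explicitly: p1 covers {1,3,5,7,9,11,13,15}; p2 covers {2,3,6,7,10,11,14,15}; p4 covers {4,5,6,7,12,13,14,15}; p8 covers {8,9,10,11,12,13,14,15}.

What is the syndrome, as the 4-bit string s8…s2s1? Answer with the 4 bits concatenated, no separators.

1101

s1 (pos 1,3,5,7,9,11,13,15): 0⊕0⊕1⊕1⊕1⊕1⊕1⊕0 = 1
s2 (pos 2,3,6,7,10,11,14,15): 0⊕0⊕0⊕1⊕1⊕1⊕1⊕0 = 0
s4 (pos 4,5,6,7,12,13,14,15): 0⊕1⊕0⊕1⊕1⊕1⊕1⊕0 = 1
s8 (pos 8,9,10,11,12,13,14,15): 1⊕1⊕1⊕1⊕1⊕1⊕1⊕0 = 1
Syndrome s8…s1 = 1101 → error at position 13.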